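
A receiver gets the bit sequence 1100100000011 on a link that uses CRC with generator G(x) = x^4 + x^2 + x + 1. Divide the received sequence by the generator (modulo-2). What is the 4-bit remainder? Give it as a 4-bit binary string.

1000

Modulo-2 division of 1100100000011 by 10111:
  pos 0: 11001 XOR 10111 = 01110
  pos 1: 11100 XOR 10111 = 01011
  pos 2: 10110 XOR 10111 = 00001
  pos 6: 10000 XOR 10111 = 00111
  pos 8: 11111 XOR 10111 = 01000
Remainder = 1000 (nonzero — an error is detected).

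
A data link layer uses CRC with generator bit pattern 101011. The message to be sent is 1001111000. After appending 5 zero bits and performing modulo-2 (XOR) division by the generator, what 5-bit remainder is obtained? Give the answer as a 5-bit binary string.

Append 5 zeros: 100111100000000. Divide by 101011 (XOR where the leading bit is 1):
  pos 0: 100111 XOR 101011 = 001100
  pos 2: 110010 XOR 101011 = 011001
  pos 3: 110010 XOR 101011 = 011001
  pos 4: 110010 XOR 101011 = 011001
  pos 5: 110010 XOR 101011 = 011001
  pos 6: 110010 XOR 101011 = 011001
  pos 7: 110010 XOR 101011 = 011001
  pos 8: 110010 XOR 101011 = 011001
  pos 9: 110010 XOR 101011 = 011001
Remainder (last 5 bits) = 11001. This is the CRC / FCS.

11001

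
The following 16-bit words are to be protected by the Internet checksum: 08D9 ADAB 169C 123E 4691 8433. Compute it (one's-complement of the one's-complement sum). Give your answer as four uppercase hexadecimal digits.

One's-complement addition (fold any carry out of bit 15 back into bit 0):
  0x08D9 + 0xADAB = 0x0B684
  0xB684 + 0x169C = 0x0CD20
  0xCD20 + 0x123E = 0x0DF5E
  0xDF5E + 0x4691 = 0x125EF → wrap carry → 0x25F0
  0x25F0 + 0x8433 = 0x0AA23
One's-complement sum = 0xAA23.
Checksum = ~0xAA23 & 0xFFFF = 0x55DC.

55DC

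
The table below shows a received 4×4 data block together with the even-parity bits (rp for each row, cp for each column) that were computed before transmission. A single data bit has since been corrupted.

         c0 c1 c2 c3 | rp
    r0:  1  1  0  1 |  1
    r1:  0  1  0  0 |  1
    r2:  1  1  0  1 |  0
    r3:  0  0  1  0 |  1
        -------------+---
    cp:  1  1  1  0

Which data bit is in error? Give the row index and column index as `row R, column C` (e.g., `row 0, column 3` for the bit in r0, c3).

Recompute each row's even parity and compare to rp:
  r0: data parity 1, sent rp 1 → ok
  r1: data parity 1, sent rp 1 → ok
  r2: data parity 1, sent rp 0 → mismatch
  r3: data parity 1, sent rp 1 → ok
Recompute each column's even parity and compare to cp:
  c0: data parity 0, sent cp 1 → mismatch
  c1: data parity 1, sent cp 1 → ok
  c2: data parity 1, sent cp 1 → ok
  c3: data parity 0, sent cp 0 → ok
Exactly one row (r2) and one column (c0) fail → the flipped bit is at their intersection.

row 2, column 0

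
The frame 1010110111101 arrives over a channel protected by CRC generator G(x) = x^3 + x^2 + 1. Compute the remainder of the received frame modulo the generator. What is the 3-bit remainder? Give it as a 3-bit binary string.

001

Modulo-2 division of 1010110111101 by 1101:
  pos 0: 1010 XOR 1101 = 0111
  pos 1: 1111 XOR 1101 = 0010
  pos 3: 1010 XOR 1101 = 0111
  pos 4: 1111 XOR 1101 = 0010
  pos 6: 1011 XOR 1101 = 0110
  pos 7: 1101 XOR 1101 = 0000
Remainder = 001 (nonzero — an error is detected).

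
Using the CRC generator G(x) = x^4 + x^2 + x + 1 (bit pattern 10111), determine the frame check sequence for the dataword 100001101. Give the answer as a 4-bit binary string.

Append 4 zeros: 1000011010000. Divide by 10111 (XOR where the leading bit is 1):
  pos 0: 10000 XOR 10111 = 00111
  pos 2: 11111 XOR 10111 = 01000
  pos 3: 10000 XOR 10111 = 00111
  pos 5: 11110 XOR 10111 = 01001
  pos 6: 10010 XOR 10111 = 00101
  pos 8: 10100 XOR 10111 = 00011
Remainder (last 4 bits) = 0011. This is the CRC / FCS.

0011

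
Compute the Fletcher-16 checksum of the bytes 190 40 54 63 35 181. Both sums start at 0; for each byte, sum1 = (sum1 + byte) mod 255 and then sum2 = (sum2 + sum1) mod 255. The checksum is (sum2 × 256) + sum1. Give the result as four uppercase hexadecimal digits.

Running sums (mod 255):
  after byte 0 (190): sum1=190, sum2=190
  after byte 1 (40): sum1=230, sum2=165
  after byte 2 (54): sum1=29, sum2=194
  after byte 3 (63): sum1=92, sum2=31
  after byte 4 (35): sum1=127, sum2=158
  after byte 5 (181): sum1=53, sum2=211
Checksum = sum2·256 + sum1 = 211·256 + 53 = 54069 = 0xD335.

D335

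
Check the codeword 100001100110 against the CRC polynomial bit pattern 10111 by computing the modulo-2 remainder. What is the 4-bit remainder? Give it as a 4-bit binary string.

0100

Modulo-2 division of 100001100110 by 10111:
  pos 0: 10000 XOR 10111 = 00111
  pos 2: 11111 XOR 10111 = 01000
  pos 3: 10000 XOR 10111 = 00111
  pos 5: 11101 XOR 10111 = 01010
  pos 6: 10101 XOR 10111 = 00010
Remainder = 0100 (nonzero — an error is detected).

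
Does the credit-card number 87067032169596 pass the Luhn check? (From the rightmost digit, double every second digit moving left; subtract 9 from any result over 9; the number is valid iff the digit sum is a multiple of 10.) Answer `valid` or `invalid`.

valid

From the right, keep odd positions and double even positions (subtract 9 from any doubled value over 9):
  doubled (positions 2,4,...): 9 9 2 6 5 0 7 → sum 38
  kept (positions 1,3,...): 6 5 6 2 0 6 7 → sum 32
Total = 70.
70 mod 10 = 0, so the number is valid.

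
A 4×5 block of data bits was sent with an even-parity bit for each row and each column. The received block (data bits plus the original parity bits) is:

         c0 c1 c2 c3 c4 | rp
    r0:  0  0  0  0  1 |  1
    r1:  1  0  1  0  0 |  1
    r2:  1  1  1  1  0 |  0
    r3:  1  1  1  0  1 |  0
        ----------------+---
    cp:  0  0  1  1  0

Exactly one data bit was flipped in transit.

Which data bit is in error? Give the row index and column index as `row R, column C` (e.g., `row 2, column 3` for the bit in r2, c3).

Recompute each row's even parity and compare to rp:
  r0: data parity 1, sent rp 1 → ok
  r1: data parity 0, sent rp 1 → mismatch
  r2: data parity 0, sent rp 0 → ok
  r3: data parity 0, sent rp 0 → ok
Recompute each column's even parity and compare to cp:
  c0: data parity 1, sent cp 0 → mismatch
  c1: data parity 0, sent cp 0 → ok
  c2: data parity 1, sent cp 1 → ok
  c3: data parity 1, sent cp 1 → ok
  c4: data parity 0, sent cp 0 → ok
Exactly one row (r1) and one column (c0) fail → the flipped bit is at their intersection.

row 1, column 0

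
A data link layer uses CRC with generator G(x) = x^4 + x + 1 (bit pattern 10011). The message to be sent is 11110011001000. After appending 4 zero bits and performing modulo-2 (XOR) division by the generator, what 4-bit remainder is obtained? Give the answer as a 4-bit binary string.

1100

Append 4 zeros: 111100110010000000. Divide by 10011 (XOR where the leading bit is 1):
  pos 0: 11110 XOR 10011 = 01101
  pos 1: 11010 XOR 10011 = 01001
  pos 2: 10011 XOR 10011 = 00000
  pos 7: 10010 XOR 10011 = 00001
  pos 11: 10000 XOR 10011 = 00011
Remainder (last 4 bits) = 1100. This is the CRC / FCS.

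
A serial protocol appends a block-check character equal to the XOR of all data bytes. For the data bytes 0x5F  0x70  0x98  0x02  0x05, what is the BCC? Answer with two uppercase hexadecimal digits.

XOR the bytes together:
  start with 0x5F
  0x5F ⊕ 0x70 = 0x2F
  0x2F ⊕ 0x98 = 0xB7
  0xB7 ⊕ 0x02 = 0xB5
  0xB5 ⊕ 0x05 = 0xB0

B0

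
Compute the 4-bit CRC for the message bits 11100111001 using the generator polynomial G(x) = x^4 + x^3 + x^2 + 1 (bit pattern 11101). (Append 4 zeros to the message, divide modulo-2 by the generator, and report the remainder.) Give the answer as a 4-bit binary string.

Append 4 zeros: 111001110010000. Divide by 11101 (XOR where the leading bit is 1):
  pos 0: 11100 XOR 11101 = 00001
  pos 4: 11110 XOR 11101 = 00011
  pos 7: 11010 XOR 11101 = 00111
  pos 9: 11100 XOR 11101 = 00001
Remainder (last 4 bits) = 0010. This is the CRC / FCS.

0010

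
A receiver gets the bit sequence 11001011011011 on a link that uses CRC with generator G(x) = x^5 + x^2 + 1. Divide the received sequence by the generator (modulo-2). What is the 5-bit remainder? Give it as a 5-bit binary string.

01101

Modulo-2 division of 11001011011011 by 100101:
  pos 0: 110010 XOR 100101 = 010111
  pos 1: 101111 XOR 100101 = 001010
  pos 3: 101010 XOR 100101 = 001111
  pos 5: 111111 XOR 100101 = 011010
  pos 6: 110100 XOR 100101 = 010001
  pos 7: 100011 XOR 100101 = 000110
Remainder = 01101 (nonzero — an error is detected).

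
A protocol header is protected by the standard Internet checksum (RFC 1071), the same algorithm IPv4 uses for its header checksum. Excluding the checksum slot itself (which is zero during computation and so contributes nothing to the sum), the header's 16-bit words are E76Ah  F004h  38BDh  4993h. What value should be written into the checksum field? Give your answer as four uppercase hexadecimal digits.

A63F

One's-complement addition (fold any carry out of bit 15 back into bit 0):
  0xE76A + 0xF004 = 0x1D76E → wrap carry → 0xD76F
  0xD76F + 0x38BD = 0x1102C → wrap carry → 0x102D
  0x102D + 0x4993 = 0x059C0
One's-complement sum = 0x59C0.
Checksum = ~0x59C0 & 0xFFFF = 0xA63F.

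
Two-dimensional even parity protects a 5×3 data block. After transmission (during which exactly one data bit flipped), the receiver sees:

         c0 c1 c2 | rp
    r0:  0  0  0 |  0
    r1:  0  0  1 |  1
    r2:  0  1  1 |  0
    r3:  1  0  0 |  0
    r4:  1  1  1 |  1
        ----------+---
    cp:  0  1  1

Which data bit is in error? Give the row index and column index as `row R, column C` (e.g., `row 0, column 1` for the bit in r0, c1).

row 3, column 1

Recompute each row's even parity and compare to rp:
  r0: data parity 0, sent rp 0 → ok
  r1: data parity 1, sent rp 1 → ok
  r2: data parity 0, sent rp 0 → ok
  r3: data parity 1, sent rp 0 → mismatch
  r4: data parity 1, sent rp 1 → ok
Recompute each column's even parity and compare to cp:
  c0: data parity 0, sent cp 0 → ok
  c1: data parity 0, sent cp 1 → mismatch
  c2: data parity 1, sent cp 1 → ok
Exactly one row (r3) and one column (c1) fail → the flipped bit is at their intersection.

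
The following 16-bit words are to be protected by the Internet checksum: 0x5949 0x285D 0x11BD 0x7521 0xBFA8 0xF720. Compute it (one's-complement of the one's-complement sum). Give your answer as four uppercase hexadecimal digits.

One's-complement addition (fold any carry out of bit 15 back into bit 0):
  0x5949 + 0x285D = 0x081A6
  0x81A6 + 0x11BD = 0x09363
  0x9363 + 0x7521 = 0x10884 → wrap carry → 0x0885
  0x0885 + 0xBFA8 = 0x0C82D
  0xC82D + 0xF720 = 0x1BF4D → wrap carry → 0xBF4E
One's-complement sum = 0xBF4E.
Checksum = ~0xBF4E & 0xFFFF = 0x40B1.

40B1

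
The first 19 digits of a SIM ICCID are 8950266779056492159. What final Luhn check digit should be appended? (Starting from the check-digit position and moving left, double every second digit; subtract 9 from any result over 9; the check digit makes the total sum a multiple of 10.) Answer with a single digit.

0

Partial digits right→left: 9 5 1 2 9 4 6 5 0 9 7 7 6 6 2 0 5 9 8
Double every second digit counting from the check-digit position (so the 1st, 3rd, 5th, ... of the partial from the right).
  doubled (with −9 where >9): 9 2 9 3 0 5 3 4 1 7 → sum 43
  kept as-is: 5 2 4 5 9 7 6 0 9 → sum 47
Total = 43 + 47 = 90.
Check digit = (10 − (90 mod 10)) mod 10 = 0.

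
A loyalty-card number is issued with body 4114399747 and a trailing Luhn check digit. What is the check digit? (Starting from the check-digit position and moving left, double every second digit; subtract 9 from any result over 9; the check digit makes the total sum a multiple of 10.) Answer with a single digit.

0

Partial digits right→left: 7 4 7 9 9 3 4 1 1 4
Double every second digit counting from the check-digit position (so the 1st, 3rd, 5th, ... of the partial from the right).
  doubled (with −9 where >9): 5 5 9 8 2 → sum 29
  kept as-is: 4 9 3 1 4 → sum 21
Total = 29 + 21 = 50.
Check digit = (10 − (50 mod 10)) mod 10 = 0.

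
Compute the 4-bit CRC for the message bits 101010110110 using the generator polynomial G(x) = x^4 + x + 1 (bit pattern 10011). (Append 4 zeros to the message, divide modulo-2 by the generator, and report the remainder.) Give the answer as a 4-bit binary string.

Append 4 zeros: 1010101101100000. Divide by 10011 (XOR where the leading bit is 1):
  pos 0: 10101 XOR 10011 = 00110
  pos 2: 11001 XOR 10011 = 01010
  pos 3: 10101 XOR 10011 = 00110
  pos 5: 11001 XOR 10011 = 01010
  pos 6: 10101 XOR 10011 = 00110
  pos 8: 11000 XOR 10011 = 01011
  pos 9: 10110 XOR 10011 = 00101
  pos 11: 10100 XOR 10011 = 00111
Remainder (last 4 bits) = 0111. This is the CRC / FCS.

0111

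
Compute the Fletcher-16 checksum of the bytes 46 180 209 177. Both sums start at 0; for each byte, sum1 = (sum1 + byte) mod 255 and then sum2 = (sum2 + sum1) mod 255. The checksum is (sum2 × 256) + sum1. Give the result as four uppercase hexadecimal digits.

Running sums (mod 255):
  after byte 0 (46): sum1=46, sum2=46
  after byte 1 (180): sum1=226, sum2=17
  after byte 2 (209): sum1=180, sum2=197
  after byte 3 (177): sum1=102, sum2=44
Checksum = sum2·256 + sum1 = 44·256 + 102 = 11366 = 0x2C66.

2C66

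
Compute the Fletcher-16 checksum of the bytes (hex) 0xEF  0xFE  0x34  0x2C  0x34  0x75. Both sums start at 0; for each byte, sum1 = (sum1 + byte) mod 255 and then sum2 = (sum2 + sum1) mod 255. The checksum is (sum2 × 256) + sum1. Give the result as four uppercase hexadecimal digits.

Running sums (mod 255):
  after byte 0 (0xEF): sum1=239, sum2=239
  after byte 1 (0xFE): sum1=238, sum2=222
  after byte 2 (0x34): sum1=35, sum2=2
  after byte 3 (0x2C): sum1=79, sum2=81
  after byte 4 (0x34): sum1=131, sum2=212
  after byte 5 (0x75): sum1=248, sum2=205
Checksum = sum2·256 + sum1 = 205·256 + 248 = 52728 = 0xCDF8.

CDF8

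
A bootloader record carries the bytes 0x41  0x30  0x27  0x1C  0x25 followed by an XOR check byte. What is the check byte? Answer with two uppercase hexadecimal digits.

6F

XOR the bytes together:
  start with 0x41
  0x41 ⊕ 0x30 = 0x71
  0x71 ⊕ 0x27 = 0x56
  0x56 ⊕ 0x1C = 0x4A
  0x4A ⊕ 0x25 = 0x6F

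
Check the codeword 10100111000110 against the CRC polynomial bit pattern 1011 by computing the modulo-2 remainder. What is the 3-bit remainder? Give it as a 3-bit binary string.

Modulo-2 division of 10100111000110 by 1011:
  pos 0: 1010 XOR 1011 = 0001
  pos 3: 1011 XOR 1011 = 0000
  pos 7: 1000 XOR 1011 = 0011
  pos 9: 1111 XOR 1011 = 0100
  pos 10: 1000 XOR 1011 = 0011
Remainder = 011 (nonzero — an error is detected).

011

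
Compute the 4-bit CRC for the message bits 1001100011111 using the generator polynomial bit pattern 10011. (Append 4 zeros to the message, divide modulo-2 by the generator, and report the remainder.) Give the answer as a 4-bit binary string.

0111

Append 4 zeros: 10011000111110000. Divide by 10011 (XOR where the leading bit is 1):
  pos 0: 10011 XOR 10011 = 00000
  pos 8: 11111 XOR 10011 = 01100
  pos 9: 11000 XOR 10011 = 01011
  pos 10: 10110 XOR 10011 = 00101
  pos 12: 10100 XOR 10011 = 00111
Remainder (last 4 bits) = 0111. This is the CRC / FCS.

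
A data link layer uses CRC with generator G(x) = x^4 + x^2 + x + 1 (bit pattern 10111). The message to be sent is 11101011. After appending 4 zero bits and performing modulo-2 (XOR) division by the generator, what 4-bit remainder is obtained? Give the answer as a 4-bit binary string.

Append 4 zeros: 111010110000. Divide by 10111 (XOR where the leading bit is 1):
  pos 0: 11101 XOR 10111 = 01010
  pos 1: 10100 XOR 10111 = 00011
  pos 4: 11110 XOR 10111 = 01001
  pos 5: 10010 XOR 10111 = 00101
  pos 7: 10100 XOR 10111 = 00011
Remainder (last 4 bits) = 0011. This is the CRC / FCS.

0011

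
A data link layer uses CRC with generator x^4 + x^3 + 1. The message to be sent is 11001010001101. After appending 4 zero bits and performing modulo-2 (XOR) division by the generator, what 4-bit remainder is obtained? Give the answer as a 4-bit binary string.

1100

Append 4 zeros: 110010100011010000. Divide by 11001 (XOR where the leading bit is 1):
  pos 0: 11001 XOR 11001 = 00000
  pos 6: 10001 XOR 11001 = 01000
  pos 7: 10001 XOR 11001 = 01000
  pos 8: 10000 XOR 11001 = 01001
  pos 9: 10011 XOR 11001 = 01010
  pos 10: 10100 XOR 11001 = 01101
  pos 11: 11010 XOR 11001 = 00011
Remainder (last 4 bits) = 1100. This is the CRC / FCS.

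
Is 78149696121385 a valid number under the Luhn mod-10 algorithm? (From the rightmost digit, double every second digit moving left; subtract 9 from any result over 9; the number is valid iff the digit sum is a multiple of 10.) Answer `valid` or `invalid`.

From the right, keep odd positions and double even positions (subtract 9 from any doubled value over 9):
  doubled (positions 2,4,...): 7 2 2 9 9 2 5 → sum 36
  kept (positions 1,3,...): 5 3 2 6 6 4 8 → sum 34
Total = 70.
70 mod 10 = 0, so the number is valid.

valid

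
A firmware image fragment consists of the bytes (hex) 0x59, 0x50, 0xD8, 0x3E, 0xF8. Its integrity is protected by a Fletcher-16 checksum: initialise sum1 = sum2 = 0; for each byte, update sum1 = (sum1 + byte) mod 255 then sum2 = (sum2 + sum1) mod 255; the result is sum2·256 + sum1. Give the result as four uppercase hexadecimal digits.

Running sums (mod 255):
  after byte 0 (0x59): sum1=89, sum2=89
  after byte 1 (0x50): sum1=169, sum2=3
  after byte 2 (0xD8): sum1=130, sum2=133
  after byte 3 (0x3E): sum1=192, sum2=70
  after byte 4 (0xF8): sum1=185, sum2=0
Checksum = sum2·256 + sum1 = 0·256 + 185 = 185 = 0x00B9.

00B9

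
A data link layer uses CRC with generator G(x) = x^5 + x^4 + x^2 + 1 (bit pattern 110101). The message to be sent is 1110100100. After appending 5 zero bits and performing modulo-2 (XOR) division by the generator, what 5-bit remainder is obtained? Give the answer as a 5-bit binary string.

Append 5 zeros: 111010010000000. Divide by 110101 (XOR where the leading bit is 1):
  pos 0: 111010 XOR 110101 = 001111
  pos 2: 111101 XOR 110101 = 001000
  pos 4: 100000 XOR 110101 = 010101
  pos 5: 101010 XOR 110101 = 011111
  pos 6: 111110 XOR 110101 = 001011
  pos 8: 101100 XOR 110101 = 011001
  pos 9: 110010 XOR 110101 = 000111
Remainder (last 5 bits) = 00111. This is the CRC / FCS.

00111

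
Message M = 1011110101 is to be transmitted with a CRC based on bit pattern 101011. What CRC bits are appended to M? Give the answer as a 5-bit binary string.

00001

Append 5 zeros: 101111010100000. Divide by 101011 (XOR where the leading bit is 1):
  pos 0: 101111 XOR 101011 = 000100
  pos 3: 100010 XOR 101011 = 001001
  pos 5: 100110 XOR 101011 = 001101
  pos 7: 110100 XOR 101011 = 011111
  pos 8: 111110 XOR 101011 = 010101
  pos 9: 101010 XOR 101011 = 000001
Remainder (last 5 bits) = 00001. This is the CRC / FCS.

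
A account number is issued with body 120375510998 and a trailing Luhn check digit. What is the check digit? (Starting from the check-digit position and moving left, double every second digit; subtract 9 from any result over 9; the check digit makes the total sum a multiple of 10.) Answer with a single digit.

Partial digits right→left: 8 9 9 0 1 5 5 7 3 0 2 1
Double every second digit counting from the check-digit position (so the 1st, 3rd, 5th, ... of the partial from the right).
  doubled (with −9 where >9): 7 9 2 1 6 4 → sum 29
  kept as-is: 9 0 5 7 0 1 → sum 22
Total = 29 + 22 = 51.
Check digit = (10 − (51 mod 10)) mod 10 = 9.

9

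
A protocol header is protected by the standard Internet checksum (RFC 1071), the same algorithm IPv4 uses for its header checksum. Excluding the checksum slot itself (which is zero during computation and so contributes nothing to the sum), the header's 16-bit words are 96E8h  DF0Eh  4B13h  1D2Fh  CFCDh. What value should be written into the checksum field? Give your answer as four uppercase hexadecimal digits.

One's-complement addition (fold any carry out of bit 15 back into bit 0):
  0x96E8 + 0xDF0E = 0x175F6 → wrap carry → 0x75F7
  0x75F7 + 0x4B13 = 0x0C10A
  0xC10A + 0x1D2F = 0x0DE39
  0xDE39 + 0xCFCD = 0x1AE06 → wrap carry → 0xAE07
One's-complement sum = 0xAE07.
Checksum = ~0xAE07 & 0xFFFF = 0x51F8.

51F8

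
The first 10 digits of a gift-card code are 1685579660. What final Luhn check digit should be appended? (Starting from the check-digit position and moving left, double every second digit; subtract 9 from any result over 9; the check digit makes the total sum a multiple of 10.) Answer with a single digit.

Partial digits right→left: 0 6 6 9 7 5 5 8 6 1
Double every second digit counting from the check-digit position (so the 1st, 3rd, 5th, ... of the partial from the right).
  doubled (with −9 where >9): 0 3 5 1 3 → sum 12
  kept as-is: 6 9 5 8 1 → sum 29
Total = 12 + 29 = 41.
Check digit = (10 − (41 mod 10)) mod 10 = 9.

9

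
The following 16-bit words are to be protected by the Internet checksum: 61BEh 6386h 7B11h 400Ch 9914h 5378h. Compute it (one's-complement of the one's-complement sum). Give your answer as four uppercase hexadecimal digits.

9310

One's-complement addition (fold any carry out of bit 15 back into bit 0):
  0x61BE + 0x6386 = 0x0C544
  0xC544 + 0x7B11 = 0x14055 → wrap carry → 0x4056
  0x4056 + 0x400C = 0x08062
  0x8062 + 0x9914 = 0x11976 → wrap carry → 0x1977
  0x1977 + 0x5378 = 0x06CEF
One's-complement sum = 0x6CEF.
Checksum = ~0x6CEF & 0xFFFF = 0x9310.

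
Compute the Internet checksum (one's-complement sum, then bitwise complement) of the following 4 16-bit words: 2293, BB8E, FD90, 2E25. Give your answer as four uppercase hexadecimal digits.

One's-complement addition (fold any carry out of bit 15 back into bit 0):
  0x2293 + 0xBB8E = 0x0DE21
  0xDE21 + 0xFD90 = 0x1DBB1 → wrap carry → 0xDBB2
  0xDBB2 + 0x2E25 = 0x109D7 → wrap carry → 0x09D8
One's-complement sum = 0x09D8.
Checksum = ~0x09D8 & 0xFFFF = 0xF627.

F627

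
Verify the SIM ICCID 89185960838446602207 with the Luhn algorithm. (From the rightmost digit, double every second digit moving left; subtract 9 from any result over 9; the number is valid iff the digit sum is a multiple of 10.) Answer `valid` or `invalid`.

valid

From the right, keep odd positions and double even positions (subtract 9 from any doubled value over 9):
  doubled (positions 2,4,...): 0 4 3 8 7 7 3 1 2 7 → sum 42
  kept (positions 1,3,...): 7 2 0 6 4 3 0 9 8 9 → sum 48
Total = 90.
90 mod 10 = 0, so the number is valid.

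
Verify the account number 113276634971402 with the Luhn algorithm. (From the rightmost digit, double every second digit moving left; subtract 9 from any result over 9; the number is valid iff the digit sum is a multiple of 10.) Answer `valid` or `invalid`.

valid

From the right, keep odd positions and double even positions (subtract 9 from any doubled value over 9):
  doubled (positions 2,4,...): 0 2 9 6 3 4 2 → sum 26
  kept (positions 1,3,...): 2 4 7 4 6 7 3 1 → sum 34
Total = 60.
60 mod 10 = 0, so the number is valid.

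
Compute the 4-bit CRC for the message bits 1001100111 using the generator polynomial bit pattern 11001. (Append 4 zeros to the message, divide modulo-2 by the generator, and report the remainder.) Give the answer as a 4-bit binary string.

0100

Append 4 zeros: 10011001110000. Divide by 11001 (XOR where the leading bit is 1):
  pos 0: 10011 XOR 11001 = 01010
  pos 1: 10100 XOR 11001 = 01101
  pos 2: 11010 XOR 11001 = 00011
  pos 5: 11111 XOR 11001 = 00110
  pos 7: 11000 XOR 11001 = 00001
Remainder (last 4 bits) = 0100. This is the CRC / FCS.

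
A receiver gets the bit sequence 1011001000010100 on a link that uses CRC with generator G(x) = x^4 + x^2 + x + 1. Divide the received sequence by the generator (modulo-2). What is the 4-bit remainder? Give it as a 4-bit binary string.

0000

Modulo-2 division of 1011001000010100 by 10111:
  pos 0: 10110 XOR 10111 = 00001
  pos 4: 10100 XOR 10111 = 00011
  pos 7: 11001 XOR 10111 = 01110
  pos 8: 11100 XOR 10111 = 01011
  pos 9: 10111 XOR 10111 = 00000
Remainder = 0000 (zero — the frame passes the CRC check).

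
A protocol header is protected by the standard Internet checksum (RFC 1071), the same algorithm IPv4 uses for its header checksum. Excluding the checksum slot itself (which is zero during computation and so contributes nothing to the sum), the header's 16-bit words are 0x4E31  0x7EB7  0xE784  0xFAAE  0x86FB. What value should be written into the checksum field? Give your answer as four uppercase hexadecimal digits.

One's-complement addition (fold any carry out of bit 15 back into bit 0):
  0x4E31 + 0x7EB7 = 0x0CCE8
  0xCCE8 + 0xE784 = 0x1B46C → wrap carry → 0xB46D
  0xB46D + 0xFAAE = 0x1AF1B → wrap carry → 0xAF1C
  0xAF1C + 0x86FB = 0x13617 → wrap carry → 0x3618
One's-complement sum = 0x3618.
Checksum = ~0x3618 & 0xFFFF = 0xC9E7.

C9E7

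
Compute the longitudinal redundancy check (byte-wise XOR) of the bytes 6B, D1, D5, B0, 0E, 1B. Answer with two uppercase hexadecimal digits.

CA

XOR the bytes together:
  start with 0x6B
  0x6B ⊕ 0xD1 = 0xBA
  0xBA ⊕ 0xD5 = 0x6F
  0x6F ⊕ 0xB0 = 0xDF
  0xDF ⊕ 0x0E = 0xD1
  0xD1 ⊕ 0x1B = 0xCA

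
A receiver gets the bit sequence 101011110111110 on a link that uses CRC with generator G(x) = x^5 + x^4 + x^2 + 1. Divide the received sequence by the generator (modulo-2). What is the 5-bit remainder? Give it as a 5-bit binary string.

Modulo-2 division of 101011110111110 by 110101:
  pos 0: 101011 XOR 110101 = 011110
  pos 1: 111101 XOR 110101 = 001000
  pos 3: 100010 XOR 110101 = 010111
  pos 4: 101111 XOR 110101 = 011010
  pos 5: 110101 XOR 110101 = 000000
Remainder = 01110 (nonzero — an error is detected).

01110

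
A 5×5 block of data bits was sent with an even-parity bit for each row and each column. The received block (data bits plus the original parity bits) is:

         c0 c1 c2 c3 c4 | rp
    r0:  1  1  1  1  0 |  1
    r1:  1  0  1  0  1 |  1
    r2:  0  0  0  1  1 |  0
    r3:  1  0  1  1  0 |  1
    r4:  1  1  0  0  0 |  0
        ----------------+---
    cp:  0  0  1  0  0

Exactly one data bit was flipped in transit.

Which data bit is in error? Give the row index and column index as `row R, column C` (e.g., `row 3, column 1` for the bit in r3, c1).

row 0, column 3

Recompute each row's even parity and compare to rp:
  r0: data parity 0, sent rp 1 → mismatch
  r1: data parity 1, sent rp 1 → ok
  r2: data parity 0, sent rp 0 → ok
  r3: data parity 1, sent rp 1 → ok
  r4: data parity 0, sent rp 0 → ok
Recompute each column's even parity and compare to cp:
  c0: data parity 0, sent cp 0 → ok
  c1: data parity 0, sent cp 0 → ok
  c2: data parity 1, sent cp 1 → ok
  c3: data parity 1, sent cp 0 → mismatch
  c4: data parity 0, sent cp 0 → ok
Exactly one row (r0) and one column (c3) fail → the flipped bit is at their intersection.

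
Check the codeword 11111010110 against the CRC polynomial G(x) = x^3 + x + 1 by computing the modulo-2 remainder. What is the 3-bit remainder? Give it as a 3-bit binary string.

Modulo-2 division of 11111010110 by 1011:
  pos 0: 1111 XOR 1011 = 0100
  pos 1: 1001 XOR 1011 = 0010
  pos 3: 1001 XOR 1011 = 0010
  pos 5: 1001 XOR 1011 = 0010
  pos 7: 1010 XOR 1011 = 0001
Remainder = 001 (nonzero — an error is detected).

001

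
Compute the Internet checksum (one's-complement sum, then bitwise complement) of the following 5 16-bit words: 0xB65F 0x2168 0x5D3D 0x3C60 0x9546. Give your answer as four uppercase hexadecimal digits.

One's-complement addition (fold any carry out of bit 15 back into bit 0):
  0xB65F + 0x2168 = 0x0D7C7
  0xD7C7 + 0x5D3D = 0x13504 → wrap carry → 0x3505
  0x3505 + 0x3C60 = 0x07165
  0x7165 + 0x9546 = 0x106AB → wrap carry → 0x06AC
One's-complement sum = 0x06AC.
Checksum = ~0x06AC & 0xFFFF = 0xF953.

F953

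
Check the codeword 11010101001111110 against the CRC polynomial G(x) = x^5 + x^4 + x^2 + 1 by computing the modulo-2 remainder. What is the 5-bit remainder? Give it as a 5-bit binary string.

01101

Modulo-2 division of 11010101001111110 by 110101:
  pos 0: 110101 XOR 110101 = 000000
  pos 7: 100111 XOR 110101 = 010010
  pos 8: 100101 XOR 110101 = 010000
  pos 9: 100001 XOR 110101 = 010100
  pos 10: 101001 XOR 110101 = 011100
  pos 11: 111000 XOR 110101 = 001101
Remainder = 01101 (nonzero — an error is detected).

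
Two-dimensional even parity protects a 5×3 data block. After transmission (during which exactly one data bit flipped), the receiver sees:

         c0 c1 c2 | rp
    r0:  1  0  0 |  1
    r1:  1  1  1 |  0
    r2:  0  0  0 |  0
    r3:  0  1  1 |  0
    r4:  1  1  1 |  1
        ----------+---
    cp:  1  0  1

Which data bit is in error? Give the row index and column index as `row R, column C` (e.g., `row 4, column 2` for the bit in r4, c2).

Recompute each row's even parity and compare to rp:
  r0: data parity 1, sent rp 1 → ok
  r1: data parity 1, sent rp 0 → mismatch
  r2: data parity 0, sent rp 0 → ok
  r3: data parity 0, sent rp 0 → ok
  r4: data parity 1, sent rp 1 → ok
Recompute each column's even parity and compare to cp:
  c0: data parity 1, sent cp 1 → ok
  c1: data parity 1, sent cp 0 → mismatch
  c2: data parity 1, sent cp 1 → ok
Exactly one row (r1) and one column (c1) fail → the flipped bit is at their intersection.

row 1, column 1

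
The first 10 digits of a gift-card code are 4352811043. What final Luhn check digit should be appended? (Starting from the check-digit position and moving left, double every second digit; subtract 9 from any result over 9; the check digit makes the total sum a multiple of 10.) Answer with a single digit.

0

Partial digits right→left: 3 4 0 1 1 8 2 5 3 4
Double every second digit counting from the check-digit position (so the 1st, 3rd, 5th, ... of the partial from the right).
  doubled (with −9 where >9): 6 0 2 4 6 → sum 18
  kept as-is: 4 1 8 5 4 → sum 22
Total = 18 + 22 = 40.
Check digit = (10 − (40 mod 10)) mod 10 = 0.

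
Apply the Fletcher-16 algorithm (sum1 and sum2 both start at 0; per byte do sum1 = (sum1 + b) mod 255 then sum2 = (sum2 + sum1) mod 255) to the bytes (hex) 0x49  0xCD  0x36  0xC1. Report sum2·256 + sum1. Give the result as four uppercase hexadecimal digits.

Running sums (mod 255):
  after byte 0 (0x49): sum1=73, sum2=73
  after byte 1 (0xCD): sum1=23, sum2=96
  after byte 2 (0x36): sum1=77, sum2=173
  after byte 3 (0xC1): sum1=15, sum2=188
Checksum = sum2·256 + sum1 = 188·256 + 15 = 48143 = 0xBC0F.

BC0F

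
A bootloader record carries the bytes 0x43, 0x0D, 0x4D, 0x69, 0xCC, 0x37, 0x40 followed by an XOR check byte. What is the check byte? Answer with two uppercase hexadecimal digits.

XOR the bytes together:
  start with 0x43
  0x43 ⊕ 0x0D = 0x4E
  0x4E ⊕ 0x4D = 0x03
  0x03 ⊕ 0x69 = 0x6A
  0x6A ⊕ 0xCC = 0xA6
  0xA6 ⊕ 0x37 = 0x91
  0x91 ⊕ 0x40 = 0xD1

D1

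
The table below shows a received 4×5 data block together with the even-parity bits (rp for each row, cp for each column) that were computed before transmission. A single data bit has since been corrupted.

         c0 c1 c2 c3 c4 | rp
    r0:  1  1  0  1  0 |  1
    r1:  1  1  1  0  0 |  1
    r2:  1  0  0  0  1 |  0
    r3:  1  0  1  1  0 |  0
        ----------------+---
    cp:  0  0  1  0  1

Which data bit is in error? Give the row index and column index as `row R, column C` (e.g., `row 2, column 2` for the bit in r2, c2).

Recompute each row's even parity and compare to rp:
  r0: data parity 1, sent rp 1 → ok
  r1: data parity 1, sent rp 1 → ok
  r2: data parity 0, sent rp 0 → ok
  r3: data parity 1, sent rp 0 → mismatch
Recompute each column's even parity and compare to cp:
  c0: data parity 0, sent cp 0 → ok
  c1: data parity 0, sent cp 0 → ok
  c2: data parity 0, sent cp 1 → mismatch
  c3: data parity 0, sent cp 0 → ok
  c4: data parity 1, sent cp 1 → ok
Exactly one row (r3) and one column (c2) fail → the flipped bit is at their intersection.

row 3, column 2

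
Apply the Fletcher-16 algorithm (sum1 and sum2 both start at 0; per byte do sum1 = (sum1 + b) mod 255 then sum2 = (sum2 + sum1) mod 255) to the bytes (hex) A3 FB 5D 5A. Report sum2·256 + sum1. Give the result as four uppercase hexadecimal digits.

9757

Running sums (mod 255):
  after byte 0 (A3): sum1=163, sum2=163
  after byte 1 (FB): sum1=159, sum2=67
  after byte 2 (5D): sum1=252, sum2=64
  after byte 3 (5A): sum1=87, sum2=151
Checksum = sum2·256 + sum1 = 151·256 + 87 = 38743 = 0x9757.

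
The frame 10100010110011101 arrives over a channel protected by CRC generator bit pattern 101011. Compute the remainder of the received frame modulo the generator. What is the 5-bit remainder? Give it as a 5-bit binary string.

Modulo-2 division of 10100010110011101 by 101011:
  pos 0: 101000 XOR 101011 = 000011
  pos 4: 111011 XOR 101011 = 010000
  pos 5: 100000 XOR 101011 = 001011
  pos 7: 101101 XOR 101011 = 000110
  pos 10: 110110 XOR 101011 = 011101
  pos 11: 111011 XOR 101011 = 010000
Remainder = 10000 (nonzero — an error is detected).

10000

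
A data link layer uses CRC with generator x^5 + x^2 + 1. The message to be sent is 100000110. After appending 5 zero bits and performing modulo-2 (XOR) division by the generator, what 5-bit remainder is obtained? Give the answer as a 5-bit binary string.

00010

Append 5 zeros: 10000011000000. Divide by 100101 (XOR where the leading bit is 1):
  pos 0: 100000 XOR 100101 = 000101
  pos 3: 101110 XOR 100101 = 001011
  pos 5: 101100 XOR 100101 = 001001
  pos 7: 100100 XOR 100101 = 000001
Remainder (last 5 bits) = 00010. This is the CRC / FCS.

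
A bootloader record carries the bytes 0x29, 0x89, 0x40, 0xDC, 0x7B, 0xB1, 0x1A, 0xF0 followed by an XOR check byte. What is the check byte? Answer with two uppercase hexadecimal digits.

1C

XOR the bytes together:
  start with 0x29
  0x29 ⊕ 0x89 = 0xA0
  0xA0 ⊕ 0x40 = 0xE0
  0xE0 ⊕ 0xDC = 0x3C
  0x3C ⊕ 0x7B = 0x47
  0x47 ⊕ 0xB1 = 0xF6
  0xF6 ⊕ 0x1A = 0xEC
  0xEC ⊕ 0xF0 = 0x1C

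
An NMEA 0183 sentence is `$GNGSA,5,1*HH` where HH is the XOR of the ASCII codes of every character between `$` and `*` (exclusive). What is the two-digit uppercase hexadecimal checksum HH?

58

XOR the ASCII codes of the payload characters:
  'G' = 0x47 → acc = 0x47
  'N' = 0x4E → acc = 0x09
  'G' = 0x47 → acc = 0x4E
  'S' = 0x53 → acc = 0x1D
  'A' = 0x41 → acc = 0x5C
  ',' = 0x2C → acc = 0x70
  '5' = 0x35 → acc = 0x45
  ',' = 0x2C → acc = 0x69
  '1' = 0x31 → acc = 0x58
Checksum = 0x58.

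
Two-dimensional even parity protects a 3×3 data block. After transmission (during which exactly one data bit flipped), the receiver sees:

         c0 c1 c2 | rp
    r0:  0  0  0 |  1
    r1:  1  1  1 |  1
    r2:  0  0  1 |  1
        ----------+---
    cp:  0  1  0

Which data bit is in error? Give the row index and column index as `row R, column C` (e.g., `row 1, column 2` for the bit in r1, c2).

row 0, column 0

Recompute each row's even parity and compare to rp:
  r0: data parity 0, sent rp 1 → mismatch
  r1: data parity 1, sent rp 1 → ok
  r2: data parity 1, sent rp 1 → ok
Recompute each column's even parity and compare to cp:
  c0: data parity 1, sent cp 0 → mismatch
  c1: data parity 1, sent cp 1 → ok
  c2: data parity 0, sent cp 0 → ok
Exactly one row (r0) and one column (c0) fail → the flipped bit is at their intersection.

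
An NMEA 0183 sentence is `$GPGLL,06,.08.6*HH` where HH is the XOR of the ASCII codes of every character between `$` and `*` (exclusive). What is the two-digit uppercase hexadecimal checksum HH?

68

XOR the ASCII codes of the payload characters:
  'G' = 0x47 → acc = 0x47
  'P' = 0x50 → acc = 0x17
  'G' = 0x47 → acc = 0x50
  'L' = 0x4C → acc = 0x1C
  'L' = 0x4C → acc = 0x50
  ',' = 0x2C → acc = 0x7C
  '0' = 0x30 → acc = 0x4C
  '6' = 0x36 → acc = 0x7A
  ',' = 0x2C → acc = 0x56
  '.' = 0x2E → acc = 0x78
  '0' = 0x30 → acc = 0x48
  '8' = 0x38 → acc = 0x70
  '.' = 0x2E → acc = 0x5E
  '6' = 0x36 → acc = 0x68
Checksum = 0x68.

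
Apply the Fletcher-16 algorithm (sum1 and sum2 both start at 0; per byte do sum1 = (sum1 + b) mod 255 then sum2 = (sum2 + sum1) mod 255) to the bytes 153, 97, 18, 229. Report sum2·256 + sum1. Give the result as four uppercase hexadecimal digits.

94F2

Running sums (mod 255):
  after byte 0 (153): sum1=153, sum2=153
  after byte 1 (97): sum1=250, sum2=148
  after byte 2 (18): sum1=13, sum2=161
  after byte 3 (229): sum1=242, sum2=148
Checksum = sum2·256 + sum1 = 148·256 + 242 = 38130 = 0x94F2.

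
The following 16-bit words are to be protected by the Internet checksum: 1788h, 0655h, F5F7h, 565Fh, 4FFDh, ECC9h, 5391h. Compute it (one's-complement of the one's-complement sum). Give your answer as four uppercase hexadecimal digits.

One's-complement addition (fold any carry out of bit 15 back into bit 0):
  0x1788 + 0x0655 = 0x01DDD
  0x1DDD + 0xF5F7 = 0x113D4 → wrap carry → 0x13D5
  0x13D5 + 0x565F = 0x06A34
  0x6A34 + 0x4FFD = 0x0BA31
  0xBA31 + 0xECC9 = 0x1A6FA → wrap carry → 0xA6FB
  0xA6FB + 0x5391 = 0x0FA8C
One's-complement sum = 0xFA8C.
Checksum = ~0xFA8C & 0xFFFF = 0x0573.

0573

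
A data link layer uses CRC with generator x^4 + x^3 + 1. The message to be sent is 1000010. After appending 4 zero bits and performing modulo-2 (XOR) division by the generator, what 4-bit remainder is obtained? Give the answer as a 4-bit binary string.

0001

Append 4 zeros: 10000100000. Divide by 11001 (XOR where the leading bit is 1):
  pos 0: 10000 XOR 11001 = 01001
  pos 1: 10011 XOR 11001 = 01010
  pos 2: 10100 XOR 11001 = 01101
  pos 3: 11010 XOR 11001 = 00011
  pos 6: 11000 XOR 11001 = 00001
Remainder (last 4 bits) = 0001. This is the CRC / FCS.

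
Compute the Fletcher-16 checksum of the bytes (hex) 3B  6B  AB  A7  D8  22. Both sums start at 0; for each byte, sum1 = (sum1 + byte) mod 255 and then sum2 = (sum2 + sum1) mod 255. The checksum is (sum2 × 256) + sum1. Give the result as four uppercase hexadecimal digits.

Running sums (mod 255):
  after byte 0 (3B): sum1=59, sum2=59
  after byte 1 (6B): sum1=166, sum2=225
  after byte 2 (AB): sum1=82, sum2=52
  after byte 3 (A7): sum1=249, sum2=46
  after byte 4 (D8): sum1=210, sum2=1
  after byte 5 (22): sum1=244, sum2=245
Checksum = sum2·256 + sum1 = 245·256 + 244 = 62964 = 0xF5F4.

F5F4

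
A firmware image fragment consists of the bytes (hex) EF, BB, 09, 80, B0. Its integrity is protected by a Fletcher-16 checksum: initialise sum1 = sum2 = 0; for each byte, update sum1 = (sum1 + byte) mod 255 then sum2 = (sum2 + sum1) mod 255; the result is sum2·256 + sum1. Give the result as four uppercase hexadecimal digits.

6BE5

Running sums (mod 255):
  after byte 0 (EF): sum1=239, sum2=239
  after byte 1 (BB): sum1=171, sum2=155
  after byte 2 (09): sum1=180, sum2=80
  after byte 3 (80): sum1=53, sum2=133
  after byte 4 (B0): sum1=229, sum2=107
Checksum = sum2·256 + sum1 = 107·256 + 229 = 27621 = 0x6BE5.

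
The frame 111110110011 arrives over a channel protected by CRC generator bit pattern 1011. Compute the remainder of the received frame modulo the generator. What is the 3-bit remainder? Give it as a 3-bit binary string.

Modulo-2 division of 111110110011 by 1011:
  pos 0: 1111 XOR 1011 = 0100
  pos 1: 1001 XOR 1011 = 0010
  pos 3: 1001 XOR 1011 = 0010
  pos 5: 1010 XOR 1011 = 0001
  pos 8: 1011 XOR 1011 = 0000
Remainder = 000 (zero — the frame passes the CRC check).

000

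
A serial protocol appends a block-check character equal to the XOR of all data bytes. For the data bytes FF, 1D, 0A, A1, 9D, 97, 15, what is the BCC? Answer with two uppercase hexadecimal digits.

56

XOR the bytes together:
  start with 0xFF
  0xFF ⊕ 0x1D = 0xE2
  0xE2 ⊕ 0x0A = 0xE8
  0xE8 ⊕ 0xA1 = 0x49
  0x49 ⊕ 0x9D = 0xD4
  0xD4 ⊕ 0x97 = 0x43
  0x43 ⊕ 0x15 = 0x56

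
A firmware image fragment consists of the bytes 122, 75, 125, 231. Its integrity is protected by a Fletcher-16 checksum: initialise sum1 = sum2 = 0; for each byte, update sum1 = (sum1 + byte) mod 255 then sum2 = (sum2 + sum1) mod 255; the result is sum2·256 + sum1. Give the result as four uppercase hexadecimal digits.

Running sums (mod 255):
  after byte 0 (122): sum1=122, sum2=122
  after byte 1 (75): sum1=197, sum2=64
  after byte 2 (125): sum1=67, sum2=131
  after byte 3 (231): sum1=43, sum2=174
Checksum = sum2·256 + sum1 = 174·256 + 43 = 44587 = 0xAE2B.

AE2B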